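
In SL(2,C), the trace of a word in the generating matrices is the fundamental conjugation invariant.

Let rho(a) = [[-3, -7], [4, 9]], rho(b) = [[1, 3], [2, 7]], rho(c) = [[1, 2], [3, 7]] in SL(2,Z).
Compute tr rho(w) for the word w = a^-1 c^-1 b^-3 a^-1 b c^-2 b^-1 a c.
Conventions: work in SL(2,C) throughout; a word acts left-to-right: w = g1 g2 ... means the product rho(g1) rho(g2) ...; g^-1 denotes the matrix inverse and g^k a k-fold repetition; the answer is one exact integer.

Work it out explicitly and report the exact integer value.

rho(a^-1) = [[9, 7], [-4, -3]]
... * rho(c^-1) = [[7, -2], [-3, 1]]  ->  [[42, -11], [-19, 5]]
... * rho(b^-1) = [[7, -3], [-2, 1]]  ->  [[316, -137], [-143, 62]]
... * rho(b^-1) = [[7, -3], [-2, 1]]  ->  [[2486, -1085], [-1125, 491]]
... * rho(b^-1) = [[7, -3], [-2, 1]]  ->  [[19572, -8543], [-8857, 3866]]
... * rho(a^-1) = [[9, 7], [-4, -3]]  ->  [[210320, 162633], [-95177, -73597]]
... * rho(b) = [[1, 3], [2, 7]]  ->  [[535586, 1769391], [-242371, -800710]]
... * rho(c^-1) = [[7, -2], [-3, 1]]  ->  [[-1559071, 698219], [705533, -315968]]
... * rho(c^-1) = [[7, -2], [-3, 1]]  ->  [[-13008154, 3816361], [5886635, -1727034]]
... * rho(b^-1) = [[7, -3], [-2, 1]]  ->  [[-98689800, 42840823], [44660513, -19386939]]
... * rho(a) = [[-3, -7], [4, 9]]  ->  [[467432692, 1076396007], [-211529295, -487106042]]
... * rho(c) = [[1, 2], [3, 7]]  ->  [[3696620713, 8469637433], [-1672847421, -3832800884]]
tr = 3696620713 + -3832800884 = -136180171

-136180171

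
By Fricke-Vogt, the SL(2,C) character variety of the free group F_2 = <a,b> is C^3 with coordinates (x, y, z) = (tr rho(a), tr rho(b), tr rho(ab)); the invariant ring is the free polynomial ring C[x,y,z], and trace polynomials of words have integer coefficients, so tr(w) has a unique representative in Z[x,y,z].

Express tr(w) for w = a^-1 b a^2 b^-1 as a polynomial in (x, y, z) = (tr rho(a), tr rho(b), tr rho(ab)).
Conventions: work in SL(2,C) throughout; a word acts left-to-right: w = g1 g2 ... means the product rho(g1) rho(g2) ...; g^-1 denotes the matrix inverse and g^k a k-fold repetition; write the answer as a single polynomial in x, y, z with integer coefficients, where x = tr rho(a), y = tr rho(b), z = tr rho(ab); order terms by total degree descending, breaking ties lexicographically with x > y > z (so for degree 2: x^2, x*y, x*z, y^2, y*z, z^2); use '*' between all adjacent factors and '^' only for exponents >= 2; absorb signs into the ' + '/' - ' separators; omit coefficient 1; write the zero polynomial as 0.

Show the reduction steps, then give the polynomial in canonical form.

-x^2*y*z + x^3 + x*y^2 + x*z^2 - 3*x

tr(a^2) = tr(a) * tr(a) - tr(1) = x^2 - 2
tr(a b a) = tr(a) * tr(b a) - tr(b) = x*z - y
tr(a b a^2) = tr(a) * tr(a b a) - tr(a b) = x^2*z - x*y - z
tr(b a b a) = tr(b a) * tr(b a) - tr(1)   [split at repeated b] = z^2 - 2
tr(b a b) = tr(b) * tr(a b) - tr(a) = y*z - x
tr(a b a^2 b) = tr(a) * tr(b a b a) - tr(b a b) = x*z^2 - y*z - x
tr(b a^2 b^-1 a) = tr(a b a^2) * tr(b) - tr(a b a^2 b) = x^2*y*z - x*y^2 - x*z^2 + x
tr(a^-1 b a^2 b^-1) = tr(b a^2 b^-1) * tr(a) - tr(b a^2 b^-1 a) = -x^2*y*z + x^3 + x*y^2 + x*z^2 - 3*x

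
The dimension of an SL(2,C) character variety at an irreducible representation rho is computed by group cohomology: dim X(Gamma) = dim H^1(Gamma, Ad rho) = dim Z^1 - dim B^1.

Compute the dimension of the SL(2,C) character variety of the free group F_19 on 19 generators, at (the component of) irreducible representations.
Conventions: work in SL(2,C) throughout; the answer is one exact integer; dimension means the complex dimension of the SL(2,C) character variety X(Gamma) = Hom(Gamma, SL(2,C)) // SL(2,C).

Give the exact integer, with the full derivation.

Here Gamma is free of rank 19 — no relator constrains a cocycle.
A cocycle picks one sl_2 vector per generator freely, giving dim Z^1 = 3*19 = 57.
dim B^1 = 3: the coboundary map is injective because an irreducible image has centralizer 0 in sl_2.
dim H^1 = 57 - 3 = 54, which is dim X.

54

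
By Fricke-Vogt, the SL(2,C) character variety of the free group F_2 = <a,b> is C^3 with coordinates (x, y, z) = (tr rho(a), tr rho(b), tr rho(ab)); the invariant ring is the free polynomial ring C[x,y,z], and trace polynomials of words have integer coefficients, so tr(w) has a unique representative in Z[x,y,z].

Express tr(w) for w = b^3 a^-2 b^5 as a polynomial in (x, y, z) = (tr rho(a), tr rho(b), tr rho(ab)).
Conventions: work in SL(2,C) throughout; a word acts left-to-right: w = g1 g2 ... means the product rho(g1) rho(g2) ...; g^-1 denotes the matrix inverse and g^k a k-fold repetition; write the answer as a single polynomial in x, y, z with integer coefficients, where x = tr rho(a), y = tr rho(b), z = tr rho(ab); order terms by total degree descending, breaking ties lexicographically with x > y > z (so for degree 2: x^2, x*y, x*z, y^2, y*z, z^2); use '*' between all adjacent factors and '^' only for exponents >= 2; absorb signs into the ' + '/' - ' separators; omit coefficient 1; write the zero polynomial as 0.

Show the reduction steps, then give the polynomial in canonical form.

x^2*y^8 - x*y^7*z - 7*x^2*y^6 - y^8 + 6*x*y^5*z + 15*x^2*y^4 + 8*y^6 - 10*x*y^3*z - 10*x^2*y^2 - 20*y^4 + 4*x*y*z + x^2 + 16*y^2 - 2

tr(b^2) = tr(b) tr(b) - tr(1) = y^2 - 2
tr(b^3) = tr(b) tr(b^2) - tr(b) = y^3 - 3*y
tr(b^4) = tr(b) tr(b^3) - tr(b^2) = y^4 - 4*y^2 + 2
tr(b^5) = tr(b) tr(b^4) - tr(b^3) = y^5 - 5*y^3 + 5*y
tr(b^6) = tr(b) tr(b^5) - tr(b^4) = y^6 - 6*y^4 + 9*y^2 - 2
tr(b^7) = tr(b) tr(b^6) - tr(b^5) = y^7 - 7*y^5 + 14*y^3 - 7*y
tr(b^8) = tr(b) tr(b^7) - tr(b^6) = y^8 - 8*y^6 + 20*y^4 - 16*y^2 + 2
tr(a b^2) = tr(b) tr(a b) - tr(a) = y*z - x
tr(b a b^2) = tr(b) tr(a b^2) - tr(a b) = y^2*z - x*y - z
tr(a b^4) = tr(b) tr(b a b^2) - tr(b a b) = y^3*z - x*y^2 - 2*y*z + x
tr(b^3 a b^2) = tr(b) tr(a b^4) - tr(a b^3) = y^4*z - x*y^3 - 3*y^2*z + 2*x*y + z
tr(b a b^5) = tr(b) tr(b^3 a b^2) - tr(b^3 a b) = y^5*z - x*y^4 - 4*y^3*z + 3*x*y^2 + 3*y*z - x
tr(a b^7) = tr(b) tr(b a b^5) - tr(b a b^4) = y^6*z - x*y^5 - 5*y^4*z + 4*x*y^3 + 6*y^2*z - 3*x*y - z
tr(b^8 a) = tr(b) tr(a b^7) - tr(a b^6) = y^7*z - x*y^6 - 6*y^5*z + 5*x*y^4 + 10*y^3*z - 6*x*y^2 - 4*y*z + x
tr(b^8 a^-1) = tr(b^8) tr(a) - tr(b^8 a) = x*y^8 - y^7*z - 7*x*y^6 + 6*y^5*z + 15*x*y^4 - 10*y^3*z - 10*x*y^2 + 4*y*z + x
tr(b^3 a^-2 b^5) = tr(b^8 a^-1) tr(a) - tr(b^8) = x^2*y^8 - x*y^7*z - 7*x^2*y^6 - y^8 + 6*x*y^5*z + 15*x^2*y^4 + 8*y^6 - 10*x*y^3*z - 10*x^2*y^2 - 20*y^4 + 4*x*y*z + x^2 + 16*y^2 - 2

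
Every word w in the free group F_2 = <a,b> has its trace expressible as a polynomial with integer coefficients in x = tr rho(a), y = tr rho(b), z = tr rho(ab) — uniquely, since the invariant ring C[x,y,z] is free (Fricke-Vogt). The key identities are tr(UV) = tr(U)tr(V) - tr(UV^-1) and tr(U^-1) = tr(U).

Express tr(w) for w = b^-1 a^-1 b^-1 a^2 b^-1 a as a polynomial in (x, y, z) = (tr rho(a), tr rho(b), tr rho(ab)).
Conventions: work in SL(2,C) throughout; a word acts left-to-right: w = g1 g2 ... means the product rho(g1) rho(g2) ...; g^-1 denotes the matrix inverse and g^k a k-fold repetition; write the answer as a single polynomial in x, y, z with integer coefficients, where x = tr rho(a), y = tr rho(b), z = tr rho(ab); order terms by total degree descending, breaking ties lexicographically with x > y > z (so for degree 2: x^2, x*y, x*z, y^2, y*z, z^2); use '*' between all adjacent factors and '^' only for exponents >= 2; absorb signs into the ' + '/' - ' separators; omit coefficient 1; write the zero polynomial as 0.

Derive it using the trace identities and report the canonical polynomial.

x^3*y^2*z - x^4*y - 2*x^2*y*z^2 + x^3*z - x*y^2*z + x*z^3 + 3*x^2*y + y*z^2 - 3*x*z - y

next, tr(a^2) = tr(a) tr(a) - tr(1)  (reduce the a square) = x^2 - 2
tr(a^2 b) = tr(a) tr(b a) - tr(b)  (reduce the a square) = x*z - y
tr(a^2 b^-1) = tr(a^2) tr(b) - tr(a^2 b)  (eliminate b^-1) = x^2*y - x*z - y
next, tr(b^-1 a^2 b^-1) = tr(a^2 b^-1) tr(b) - tr(a^2)  (eliminate b^-1) = x^2*y^2 - x*y*z - x^2 - y^2 + 2
and tr(a b a b) = tr(b a) tr(b a) - tr(1)  (split on b) = z^2 - 2
and tr(a b^-1 a b) = tr(a b a) tr(b) - tr(a b a b)  (eliminate b^-1) = x*y*z - y^2 - z^2 + 2
tr(b^2 a) = tr(b) tr(a b) - tr(a)  (reduce the b square) = y*z - x
tr(b^2) = tr(b) tr(b) - tr(1)  (reduce the b square) = y^2 - 2
and tr(b^2 a^2) = tr(a) tr(b^2 a) - tr(b^2)  (reduce the a square) = x*y*z - x^2 - y^2 + 2
and tr(a b^2 a^2) = tr(a) tr(b^2 a^2) - tr(b^2 a)  (reduce the a square) = x^2*y*z - x^3 - x*y^2 - y*z + 3*x
next, tr(b a b^2 a) = tr(b) tr(a b a b) - tr(a b a)  (reduce the b square) = y*z^2 - x*z - y
tr(b a b^2) = tr(b) tr(b a b) - tr(b a)  (reduce the b square) = y^2*z - x*y - z
tr(a b^2 a^2 b) = tr(a) tr(b a b^2 a) - tr(b a b^2)  (reduce the a square) = x*y*z^2 - x^2*z - y^2*z + z
and tr(b a^2 b^-1 a b) = tr(a b^2 a^2) tr(b) - tr(a b^2 a^2 b)  (eliminate b^-1) = x^2*y^2*z - x^3*y - x*y^3 - x*y*z^2 + x^2*z + 3*x*y - z
next, tr(a b a b a) = tr(a) tr(b a b a) - tr(b a b)  (reduce the a square) = x*z^2 - y*z - x
and tr(a b a b a^2) = tr(a) tr(a b a b a) - tr(a b a b)  (reduce the a square) = x^2*z^2 - x*y*z - x^2 - z^2 + 2
and tr(b a b a b a) = tr(b a b a) tr(b a) - tr(a b)  (split on b) = z^3 - 3*z
tr(a b a b a^2 b) = tr(a) tr(b a b a b a) - tr(b a b a b)  (reduce the a square) = x*z^3 - y*z^2 - 2*x*z + y
next, tr(b a^2 b^-1 a b a) = tr(a b a b a^2) tr(b) - tr(a b a b a^2 b)  (eliminate b^-1) = x^2*y*z^2 - x*y^2*z - x*z^3 - x^2*y + 2*x*z + y
tr(a^2 b^-1 a b a^-1 b) = tr(b a^2 b^-1 a b) tr(a) - tr(b a^2 b^-1 a b a)  (eliminate a^-1) = x^3*y^2*z - x^4*y - x^2*y^3 - 2*x^2*y*z^2 + x^3*z + x*y^2*z + x*z^3 + 4*x^2*y - 3*x*z - y
next, tr(a^-1 b^-1 a^2 b^-1 a b) = tr(a^2 b^-1 a b a^-1) tr(b) - tr(a^2 b^-1 a b a^-1 b)  (eliminate b^-1) = -x^3*y^2*z + x^4*y + x^2*y^3 + 2*x^2*y*z^2 - x^3*z - x*z^3 - 4*x^2*y - y^3 - y*z^2 + 3*x*z + 3*y
tr(b^-1 a^-1 b^-1 a^2 b^-1 a) = tr(a^-1 b^-1 a^2 b^-1 a) tr(b) - tr(a^-1 b^-1 a^2 b^-1 a b)  (eliminate b^-1) = x^3*y^2*z - x^4*y - 2*x^2*y*z^2 + x^3*z - x*y^2*z + x*z^3 + 3*x^2*y + y*z^2 - 3*x*z - y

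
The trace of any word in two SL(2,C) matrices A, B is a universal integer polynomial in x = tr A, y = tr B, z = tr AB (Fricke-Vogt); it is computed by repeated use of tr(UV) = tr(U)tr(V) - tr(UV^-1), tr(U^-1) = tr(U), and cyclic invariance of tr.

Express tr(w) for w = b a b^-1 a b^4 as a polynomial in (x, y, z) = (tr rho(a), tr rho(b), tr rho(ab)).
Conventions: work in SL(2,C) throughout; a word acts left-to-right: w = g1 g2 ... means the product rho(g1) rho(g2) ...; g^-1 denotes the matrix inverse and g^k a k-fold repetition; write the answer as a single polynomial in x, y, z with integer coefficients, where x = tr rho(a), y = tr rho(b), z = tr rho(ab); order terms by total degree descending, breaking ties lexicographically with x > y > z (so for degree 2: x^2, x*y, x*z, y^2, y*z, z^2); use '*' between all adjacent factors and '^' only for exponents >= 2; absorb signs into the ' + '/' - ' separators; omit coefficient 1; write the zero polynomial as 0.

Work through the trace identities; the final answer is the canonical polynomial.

x*y^5*z - x^2*y^4 - y^6 - y^4*z^2 - 2*x*y^3*z + 2*x^2*y^2 + 6*y^4 + 3*y^2*z^2 - x*y*z - 9*y^2 - z^2 + 2

next, tr(a b^2) = tr(b) * tr(a b) - tr(a)   [square of b] = y*z - x
tr(a b^3) = tr(b) * tr(a b^2) - tr(a b)   [square of b] = y^2*z - x*y - z
and tr(b^4 a) = tr(b) * tr(a b^3) - tr(a b^2)   [square of b] = y^3*z - x*y^2 - 2*y*z + x
tr(b^2) = tr(b) * tr(b) - tr(1)   [square of b] = y^2 - 2
and tr(b^3) = tr(b) * tr(b^2) - tr(b)   [square of b] = y^3 - 3*y
tr(b^4) = tr(b) * tr(b^3) - tr(b^2)   [square of b] = y^4 - 4*y^2 + 2
next, tr(b a^2 b^3) = tr(a) * tr(b^4 a) - tr(b^4)   [square of a] = x*y^3*z - x^2*y^2 - y^4 - 2*x*y*z + x^2 + 4*y^2 - 2
and tr(b a^2 b^2) = tr(a) * tr(b^3 a) - tr(b^3)   [square of a] = x*y^2*z - x^2*y - y^3 - x*z + 3*y
tr(a b^5 a) = tr(b) * tr(b a^2 b^3) - tr(b a^2 b^2)   [square of b] = x*y^4*z - x^2*y^3 - y^5 - 3*x*y^2*z + 2*x^2*y + 5*y^3 + x*z - 5*y
tr(a b a b) = tr(b a) * tr(b a) - tr(1)   [split at a repeated b] = z^2 - 2
and tr(a b a) = tr(a) * tr(b a) - tr(b)   [square of a] = x*z - y
next, tr(b a b a b) = tr(b) * tr(a b a b) - tr(a b a)   [square of b] = y*z^2 - x*z - y
and tr(b^2 a b a b) = tr(b) * tr(b a b a b) - tr(b a b a)   [square of b] = y^2*z^2 - x*y*z - y^2 - z^2 + 2
next, tr(a b a b^4) = tr(b) * tr(b^2 a b a b) - tr(b^2 a b a)   [square of b] = y^3*z^2 - x*y^2*z - y^3 - 2*y*z^2 + x*z + 3*y
tr(a b^5 a b) = tr(b) * tr(a b a b^4) - tr(a b a b^3)   [square of b] = y^4*z^2 - x*y^3*z - y^4 - 3*y^2*z^2 + 2*x*y*z + 4*y^2 + z^2 - 2
tr(b a b^-1 a b^4) = tr(a b^5 a) * tr(b) - tr(a b^5 a b)   [inverse elimination on b] = x*y^5*z - x^2*y^4 - y^6 - y^4*z^2 - 2*x*y^3*z + 2*x^2*y^2 + 6*y^4 + 3*y^2*z^2 - x*y*z - 9*y^2 - z^2 + 2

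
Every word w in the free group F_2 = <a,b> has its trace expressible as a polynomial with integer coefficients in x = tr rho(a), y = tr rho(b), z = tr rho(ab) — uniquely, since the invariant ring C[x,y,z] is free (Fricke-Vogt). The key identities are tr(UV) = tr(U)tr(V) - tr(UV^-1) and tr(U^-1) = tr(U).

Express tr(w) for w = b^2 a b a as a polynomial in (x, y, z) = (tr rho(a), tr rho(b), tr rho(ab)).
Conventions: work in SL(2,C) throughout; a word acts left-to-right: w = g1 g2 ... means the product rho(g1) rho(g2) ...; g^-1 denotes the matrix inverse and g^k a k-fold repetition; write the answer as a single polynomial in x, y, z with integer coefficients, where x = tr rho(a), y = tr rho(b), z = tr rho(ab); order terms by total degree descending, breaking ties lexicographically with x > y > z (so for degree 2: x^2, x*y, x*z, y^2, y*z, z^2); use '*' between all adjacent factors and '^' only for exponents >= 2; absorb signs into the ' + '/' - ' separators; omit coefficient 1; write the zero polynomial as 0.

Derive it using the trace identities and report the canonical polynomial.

y*z^2 - x*z - y

trace(a b a b) = trace(a b) trace(a b) - trace(1)   [split at a repeated a] = z^2 - 2
trace(a b a) = trace(a) trace(b a) - trace(b)   [square of a] = x*z - y
trace(b^2 a b a) = trace(b) trace(a b a b) - trace(a b a)   [square of b] = y*z^2 - x*z - y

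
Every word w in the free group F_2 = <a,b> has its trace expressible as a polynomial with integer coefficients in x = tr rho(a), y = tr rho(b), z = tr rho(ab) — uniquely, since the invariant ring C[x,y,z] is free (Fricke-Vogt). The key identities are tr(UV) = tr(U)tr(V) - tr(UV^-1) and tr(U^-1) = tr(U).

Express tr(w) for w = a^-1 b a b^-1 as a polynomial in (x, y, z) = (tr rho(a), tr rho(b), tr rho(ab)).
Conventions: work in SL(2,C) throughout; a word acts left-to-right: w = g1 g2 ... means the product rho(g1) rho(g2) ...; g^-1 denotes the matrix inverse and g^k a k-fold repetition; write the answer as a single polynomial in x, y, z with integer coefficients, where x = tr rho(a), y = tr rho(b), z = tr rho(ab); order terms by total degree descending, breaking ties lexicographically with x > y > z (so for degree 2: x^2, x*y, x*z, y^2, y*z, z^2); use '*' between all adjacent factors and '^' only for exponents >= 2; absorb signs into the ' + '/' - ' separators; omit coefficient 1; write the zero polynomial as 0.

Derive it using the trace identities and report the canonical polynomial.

-x*y*z + x^2 + y^2 + z^2 - 2

tr(b a b) = tr(b) tr(a b) - tr(a)  (reduce the b square) = y*z - x
tr(b a b a) = tr(b a) tr(b a) - tr(1)  (split on b) = z^2 - 2
tr(a^-1 b a b) = tr(b a b) tr(a) - tr(b a b a)  (eliminate a^-1) = x*y*z - x^2 - z^2 + 2
tr(a^-1 b a b^-1) = tr(a^-1 b a) tr(b) - tr(a^-1 b a b)  (eliminate b^-1) = -x*y*z + x^2 + y^2 + z^2 - 2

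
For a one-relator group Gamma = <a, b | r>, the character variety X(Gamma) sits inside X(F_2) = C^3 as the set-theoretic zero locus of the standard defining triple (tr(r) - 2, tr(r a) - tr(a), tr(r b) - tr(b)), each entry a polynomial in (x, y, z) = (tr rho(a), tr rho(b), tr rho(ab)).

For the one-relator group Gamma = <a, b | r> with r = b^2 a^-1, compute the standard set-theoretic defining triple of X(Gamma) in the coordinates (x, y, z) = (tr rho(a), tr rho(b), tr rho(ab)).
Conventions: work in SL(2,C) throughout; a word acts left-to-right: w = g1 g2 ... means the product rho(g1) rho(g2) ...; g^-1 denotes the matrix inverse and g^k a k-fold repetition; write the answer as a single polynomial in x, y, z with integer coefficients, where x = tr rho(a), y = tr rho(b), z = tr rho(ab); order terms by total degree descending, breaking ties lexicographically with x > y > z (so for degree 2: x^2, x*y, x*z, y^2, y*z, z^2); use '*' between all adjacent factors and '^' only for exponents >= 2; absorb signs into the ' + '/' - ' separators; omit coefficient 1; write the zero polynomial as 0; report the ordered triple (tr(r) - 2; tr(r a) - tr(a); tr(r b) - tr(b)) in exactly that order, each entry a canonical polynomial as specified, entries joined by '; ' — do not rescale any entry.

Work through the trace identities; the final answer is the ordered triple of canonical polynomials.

tr(b^2) = tr(b) tr(b) - tr(1) = y^2 - 2
tr(b^2 a) = tr(b) tr(a b) - tr(a) = y*z - x
next, tr(b^2 a^-1) = tr(b^2) tr(a) - tr(b^2 a) = x*y^2 - y*z - x
tr(b^3) = tr(b) tr(b^2) - tr(b) = y^3 - 3*y
next, tr(b^3 a) = tr(b) tr(a b^2) - tr(a b) = y^2*z - x*y - z
tr(b^2 a^-1 b) = tr(b^3) tr(a) - tr(b^3 a) = x*y^3 - y^2*z - 2*x*y + z
assemble the triple (tr(r) - 2; tr(r a) - x; tr(r b) - y)

x*y^2 - y*z - x - 2; y^2 - x - 2; x*y^3 - y^2*z - 2*x*y - y + z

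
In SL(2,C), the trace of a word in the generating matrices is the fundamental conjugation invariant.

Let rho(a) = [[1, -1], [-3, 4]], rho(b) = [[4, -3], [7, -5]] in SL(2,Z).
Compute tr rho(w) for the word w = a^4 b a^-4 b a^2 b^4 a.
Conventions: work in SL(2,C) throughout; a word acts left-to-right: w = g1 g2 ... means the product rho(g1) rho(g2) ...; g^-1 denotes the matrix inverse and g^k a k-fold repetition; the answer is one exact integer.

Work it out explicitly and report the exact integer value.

rho(a) = [[1, -1], [-3, 4]]
... * rho(a) = [[1, -1], [-3, 4]]  ->  [[4, -5], [-15, 19]]
... * rho(a) = [[1, -1], [-3, 4]]  ->  [[19, -24], [-72, 91]]
... * rho(a) = [[1, -1], [-3, 4]]  ->  [[91, -115], [-345, 436]]
... * rho(b) = [[4, -3], [7, -5]]  ->  [[-441, 302], [1672, -1145]]
... * rho(a^-1) = [[4, 1], [3, 1]]  ->  [[-858, -139], [3253, 527]]
... * rho(a^-1) = [[4, 1], [3, 1]]  ->  [[-3849, -997], [14593, 3780]]
... * rho(a^-1) = [[4, 1], [3, 1]]  ->  [[-18387, -4846], [69712, 18373]]
... * rho(a^-1) = [[4, 1], [3, 1]]  ->  [[-88086, -23233], [333967, 88085]]
... * rho(b) = [[4, -3], [7, -5]]  ->  [[-514975, 380423], [1952463, -1442326]]
... * rho(a) = [[1, -1], [-3, 4]]  ->  [[-1656244, 2036667], [6279441, -7721767]]
... * rho(a) = [[1, -1], [-3, 4]]  ->  [[-7766245, 9802912], [29444742, -37166509]]
... * rho(b) = [[4, -3], [7, -5]]  ->  [[37555404, -25715825], [-142386595, 97498319]]
... * rho(b) = [[4, -3], [7, -5]]  ->  [[-29789159, 15912913], [112941853, -60331810]]
... * rho(b) = [[4, -3], [7, -5]]  ->  [[-7766245, 9802912], [29444742, -37166509]]
... * rho(b) = [[4, -3], [7, -5]]  ->  [[37555404, -25715825], [-142386595, 97498319]]
... * rho(a) = [[1, -1], [-3, 4]]  ->  [[114702879, -140418704], [-434881552, 532379871]]
tr = 114702879 + 532379871 = 647082750

647082750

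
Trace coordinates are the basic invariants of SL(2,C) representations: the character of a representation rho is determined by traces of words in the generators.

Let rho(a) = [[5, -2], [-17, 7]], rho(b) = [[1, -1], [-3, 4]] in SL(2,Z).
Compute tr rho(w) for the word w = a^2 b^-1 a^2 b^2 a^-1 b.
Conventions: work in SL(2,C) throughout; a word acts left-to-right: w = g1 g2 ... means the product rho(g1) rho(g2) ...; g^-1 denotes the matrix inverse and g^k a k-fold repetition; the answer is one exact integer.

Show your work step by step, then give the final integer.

207260

rho(a) = [[5, -2], [-17, 7]]
... * rho(a) = [[5, -2], [-17, 7]]  ->  [[59, -24], [-204, 83]]
... * rho(b^-1) = [[4, 1], [3, 1]]  ->  [[164, 35], [-567, -121]]
... * rho(a) = [[5, -2], [-17, 7]]  ->  [[225, -83], [-778, 287]]
... * rho(a) = [[5, -2], [-17, 7]]  ->  [[2536, -1031], [-8769, 3565]]
... * rho(b) = [[1, -1], [-3, 4]]  ->  [[5629, -6660], [-19464, 23029]]
... * rho(b) = [[1, -1], [-3, 4]]  ->  [[25609, -32269], [-88551, 111580]]
... * rho(a^-1) = [[7, 2], [17, 5]]  ->  [[-369310, -110127], [1277003, 380798]]
... * rho(b) = [[1, -1], [-3, 4]]  ->  [[-38929, -71198], [134609, 246189]]
tr = -38929 + 246189 = 207260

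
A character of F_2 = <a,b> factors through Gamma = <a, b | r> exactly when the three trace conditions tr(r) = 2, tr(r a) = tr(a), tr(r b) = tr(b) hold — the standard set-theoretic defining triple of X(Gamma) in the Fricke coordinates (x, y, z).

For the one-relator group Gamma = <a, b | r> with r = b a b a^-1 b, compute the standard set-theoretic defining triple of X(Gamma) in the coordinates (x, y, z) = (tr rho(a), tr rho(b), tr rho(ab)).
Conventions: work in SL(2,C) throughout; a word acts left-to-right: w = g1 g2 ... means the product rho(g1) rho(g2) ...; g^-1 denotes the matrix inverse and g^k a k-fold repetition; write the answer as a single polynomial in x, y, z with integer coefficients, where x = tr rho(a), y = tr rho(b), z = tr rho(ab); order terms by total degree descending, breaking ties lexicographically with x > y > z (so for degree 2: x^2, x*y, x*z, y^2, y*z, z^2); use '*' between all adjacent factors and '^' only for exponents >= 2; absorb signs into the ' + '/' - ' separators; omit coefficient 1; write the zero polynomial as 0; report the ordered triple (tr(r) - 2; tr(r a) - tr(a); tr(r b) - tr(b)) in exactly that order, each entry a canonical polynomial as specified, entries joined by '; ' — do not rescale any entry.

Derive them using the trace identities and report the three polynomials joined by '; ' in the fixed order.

x*y^2*z - x^2*y - y*z^2 + y - 2; x*y*z^2 - x^2*z - z^3 - x*y - x + 3*z; x*y^3*z - x^2*y^2 - y^2*z^2 - x*y*z + x^2 + y^2 + z^2 - y - 2

trace(b a b) = trace(b)*trace(a b) - trace(a)  (reduce the b square) = y*z - x
trace(b^2 a b) = trace(b)*trace(b a b) - trace(b a)  (reduce the b square) = y^2*z - x*y - z
apply: trace(a b a b) = trace(a b)*trace(a b) - trace(1)  (split on a) = z^2 - 2
use: trace(a b a) = trace(a)*trace(b a) - trace(b)  (reduce the a square) = x*z - y
use: trace(b^2 a b a) = trace(b)*trace(a b a b) - trace(a b a)  (reduce the b square) = y*z^2 - x*z - y
apply: trace(b a b a^-1 b) = trace(b^2 a b)*trace(a) - trace(b^2 a b a)  (eliminate a^-1) = x*y^2*z - x^2*y - y*z^2 + y
use: trace(b a b a b a) = trace(b a b a)*trace(b a) - trace(a b)  (split on b) = z^3 - 3*z
trace(b a b a^-1 b a) = trace(b a b a b)*trace(a) - trace(b a b a b a)  (eliminate a^-1) = x*y*z^2 - x^2*z - z^3 - x*y + 3*z
trace(b^3 a b) = trace(b)*trace(b a b^2) - trace(b a b) = y^3*z - x*y^2 - 2*y*z + x
use: trace(b^3 a b a) = trace(b)*trace(b a b a b) - trace(b a b a) = y^2*z^2 - x*y*z - y^2 - z^2 + 2
apply: trace(b a b a^-1 b^2) = trace(b^3 a b)*trace(a) - trace(b^3 a b a) = x*y^3*z - x^2*y^2 - y^2*z^2 - x*y*z + x^2 + y^2 + z^2 - 2
assemble the triple (trace(r) - 2; trace(r a) - x; trace(r b) - y)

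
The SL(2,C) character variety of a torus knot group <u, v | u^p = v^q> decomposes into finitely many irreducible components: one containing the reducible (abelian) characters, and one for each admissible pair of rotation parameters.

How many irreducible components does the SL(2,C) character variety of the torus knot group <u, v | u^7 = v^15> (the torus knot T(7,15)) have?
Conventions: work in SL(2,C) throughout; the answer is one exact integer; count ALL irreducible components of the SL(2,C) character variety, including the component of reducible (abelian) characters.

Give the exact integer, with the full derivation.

For T(7,15): irreducibility forces the central element u^7 = v^15 to one of +I, -I.
On an irreducible component, tr(u) is locked at 2*cos(pi*alpha/7) for some alpha in 1..6, and tr(v) at 2*cos(pi*beta/15) for some beta in 1..14.
Consistency of u^7 = (-1)^alpha I with v^15 = (-1)^beta I forces alpha = beta (mod 2).
count pairs: odd alpha (3 choices) x odd beta (7), plus even alpha (3) x even beta (7): 3*7 + 3*7 = 42.
Total: 42 irreducible-character components + 1 reducible (abelian) component = 43.

43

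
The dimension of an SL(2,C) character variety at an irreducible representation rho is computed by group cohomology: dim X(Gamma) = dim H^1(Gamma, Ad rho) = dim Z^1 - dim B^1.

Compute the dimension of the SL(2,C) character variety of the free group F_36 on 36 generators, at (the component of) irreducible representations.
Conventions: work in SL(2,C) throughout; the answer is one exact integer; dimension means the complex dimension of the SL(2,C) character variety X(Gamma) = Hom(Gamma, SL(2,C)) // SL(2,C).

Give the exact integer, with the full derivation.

The free group F_36: 36 generators, no relators.
Z^1(Gamma, Ad rho) = (sl_2)^36: a cocycle is a free choice of one sl_2 vector per generator, so dim Z^1 = 3*36 = 108.
Irreducibility makes the coboundary map sl_2 -> Z^1 injective (trivial centralizer), so dim B^1 = 3.
dim X = dim H^1 = dim Z^1 - dim B^1 = 108 - 3 = 105.

105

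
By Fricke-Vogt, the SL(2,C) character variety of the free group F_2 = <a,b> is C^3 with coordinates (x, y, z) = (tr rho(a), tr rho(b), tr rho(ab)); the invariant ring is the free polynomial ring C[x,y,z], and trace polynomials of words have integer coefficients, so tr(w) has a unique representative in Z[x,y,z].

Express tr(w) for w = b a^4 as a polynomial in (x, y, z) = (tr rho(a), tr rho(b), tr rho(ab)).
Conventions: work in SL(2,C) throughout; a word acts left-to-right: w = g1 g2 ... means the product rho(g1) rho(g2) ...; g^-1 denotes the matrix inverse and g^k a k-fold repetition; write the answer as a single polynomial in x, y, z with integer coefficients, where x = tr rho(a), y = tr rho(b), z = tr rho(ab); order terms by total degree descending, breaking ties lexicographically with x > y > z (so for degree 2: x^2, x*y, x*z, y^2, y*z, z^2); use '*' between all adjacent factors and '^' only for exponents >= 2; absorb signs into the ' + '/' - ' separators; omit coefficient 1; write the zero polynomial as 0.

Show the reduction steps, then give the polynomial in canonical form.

apply: tr(b a^2) = tr(a) * tr(b a) - tr(b)   [square of a] = x*z - y
use: tr(a^2 b a) = tr(a) * tr(b a^2) - tr(b a)   [square of a] = x^2*z - x*y - z
apply: tr(b a^4) = tr(a) * tr(a^2 b a) - tr(a^2 b)   [square of a] = x^3*z - x^2*y - 2*x*z + y

x^3*z - x^2*y - 2*x*z + y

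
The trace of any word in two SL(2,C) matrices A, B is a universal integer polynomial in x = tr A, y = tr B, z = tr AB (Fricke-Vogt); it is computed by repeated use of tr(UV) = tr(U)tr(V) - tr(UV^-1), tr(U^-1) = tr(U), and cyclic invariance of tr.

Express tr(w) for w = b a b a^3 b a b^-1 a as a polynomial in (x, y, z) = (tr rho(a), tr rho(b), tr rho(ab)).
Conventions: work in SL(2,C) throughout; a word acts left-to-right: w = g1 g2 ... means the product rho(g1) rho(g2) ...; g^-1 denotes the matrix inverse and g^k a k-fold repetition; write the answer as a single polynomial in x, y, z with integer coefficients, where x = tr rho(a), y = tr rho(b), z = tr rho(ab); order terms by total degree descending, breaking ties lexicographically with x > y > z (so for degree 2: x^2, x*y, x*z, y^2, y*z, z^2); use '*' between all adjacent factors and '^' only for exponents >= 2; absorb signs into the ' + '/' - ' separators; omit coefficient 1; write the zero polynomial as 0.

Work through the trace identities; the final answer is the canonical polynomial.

x^3*y*z^3 - 2*x^2*y^2*z^2 - x^2*z^4 - x^3*y*z + x*y^3*z + x^2*y^2 + 3*x^2*z^2 + y^2*z^2 + z^4 - x*y*z - x^2 - y^2 - 4*z^2 + 2

tr(a b a b) = tr(a b) * tr(a b) - tr(1)   [split at repeated a] = z^2 - 2
tr(b a b a b a) = tr(a b) * tr(a b a b) - tr(a^-1 b^-1)   [split at repeated a] = z^3 - 3*z
tr(a b a) = tr(a) * tr(b a) - tr(b) = x*z - y
tr(b a b a b) = tr(b) * tr(a b a b) - tr(a b a) = y*z^2 - x*z - y
tr(b a^2 b a b a) = tr(a) * tr(b a b a b a) - tr(b a b a b) = x*z^3 - y*z^2 - 2*x*z + y
tr(a b^2) = tr(b) * tr(a b) - tr(a) = y*z - x
tr(b a b^2) = tr(b) * tr(a b^2) - tr(a b) = y^2*z - x*y - z
tr(b a^2 b a b) = tr(a) * tr(b a b^2 a) - tr(b a b^2) = x*y*z^2 - x^2*z - y^2*z + z
tr(b a^2 b a b a^2) = tr(a) * tr(b a^2 b a b a) - tr(b a^2 b a b) = x^2*z^3 - 2*x*y*z^2 - x^2*z + y^2*z + x*y - z
tr(a b a b a^3 b a) = tr(a) * tr(b a^2 b a b a^2) - tr(b a^2 b a b a) = x^3*z^3 - 2*x^2*y*z^2 - x^3*z + x*y^2*z - x*z^3 + x^2*y + y*z^2 + x*z - y
tr(b a b a b a b a) = tr(b a b a) * tr(b a b a) - tr(1)   [split at repeated b] = z^4 - 4*z^2 + 2
tr(a b a b a) = tr(a) * tr(b a b a) - tr(b a b) = x*z^2 - y*z - x
tr(b a b a b a b) = tr(b) * tr(a b a b a b) - tr(a b a b a) = y*z^3 - x*z^2 - 2*y*z + x
tr(a b a b a b a b a) = tr(a) * tr(b a b a b a b a) - tr(b a b a b a b) = x*z^4 - y*z^3 - 3*x*z^2 + 2*y*z + x
tr(a b a b a^3 b a b) = tr(a) * tr(a b a b a b a b a) - tr(a b a b a b a b) = x^2*z^4 - x*y*z^3 - 3*x^2*z^2 - z^4 + 2*x*y*z + x^2 + 4*z^2 - 2
tr(b a b a^3 b a b^-1 a) = tr(a b a b a^3 b a) * tr(b) - tr(a b a b a^3 b a b) = x^3*y*z^3 - 2*x^2*y^2*z^2 - x^2*z^4 - x^3*y*z + x*y^3*z + x^2*y^2 + 3*x^2*z^2 + y^2*z^2 + z^4 - x*y*z - x^2 - y^2 - 4*z^2 + 2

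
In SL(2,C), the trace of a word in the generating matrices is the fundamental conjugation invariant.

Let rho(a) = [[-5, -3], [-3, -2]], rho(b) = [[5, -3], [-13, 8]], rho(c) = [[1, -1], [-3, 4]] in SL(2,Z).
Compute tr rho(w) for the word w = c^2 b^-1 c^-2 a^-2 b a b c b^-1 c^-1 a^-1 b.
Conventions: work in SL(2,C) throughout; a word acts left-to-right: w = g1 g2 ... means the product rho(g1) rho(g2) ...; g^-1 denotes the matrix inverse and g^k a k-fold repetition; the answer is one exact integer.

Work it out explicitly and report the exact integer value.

-12796794167

rho(c) = [[1, -1], [-3, 4]]
... * rho(c) = [[1, -1], [-3, 4]]  ->  [[4, -5], [-15, 19]]
... * rho(b^-1) = [[8, 3], [13, 5]]  ->  [[-33, -13], [127, 50]]
... * rho(c^-1) = [[4, 1], [3, 1]]  ->  [[-171, -46], [658, 177]]
... * rho(c^-1) = [[4, 1], [3, 1]]  ->  [[-822, -217], [3163, 835]]
... * rho(a^-1) = [[-2, 3], [3, -5]]  ->  [[993, -1381], [-3821, 5314]]
... * rho(a^-1) = [[-2, 3], [3, -5]]  ->  [[-6129, 9884], [23584, -38033]]
... * rho(b) = [[5, -3], [-13, 8]]  ->  [[-159137, 97459], [612349, -375016]]
... * rho(a) = [[-5, -3], [-3, -2]]  ->  [[503308, 282493], [-1936697, -1087015]]
... * rho(b) = [[5, -3], [-13, 8]]  ->  [[-1155869, 750020], [4447710, -2886029]]
... * rho(c) = [[1, -1], [-3, 4]]  ->  [[-3405929, 4155949], [13105797, -15991826]]
... * rho(b^-1) = [[8, 3], [13, 5]]  ->  [[26779905, 10561958], [-103047362, -40641739]]
... * rho(c^-1) = [[4, 1], [3, 1]]  ->  [[138805494, 37341863], [-534114665, -143689101]]
... * rho(a^-1) = [[-2, 3], [3, -5]]  ->  [[-165585399, 229707167], [637162027, -883898490]]
... * rho(b) = [[5, -3], [-13, 8]]  ->  [[-3814120166, 2334413533], [14676490505, -8982674001]]
tr = -3814120166 + -8982674001 = -12796794167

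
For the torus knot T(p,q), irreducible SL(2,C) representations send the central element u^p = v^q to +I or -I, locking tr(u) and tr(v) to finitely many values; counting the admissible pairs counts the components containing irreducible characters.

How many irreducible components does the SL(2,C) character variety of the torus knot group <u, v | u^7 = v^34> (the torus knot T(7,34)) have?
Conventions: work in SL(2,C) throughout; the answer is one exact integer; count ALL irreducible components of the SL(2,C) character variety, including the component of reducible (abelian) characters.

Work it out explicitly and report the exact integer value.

100

For T(7,34): irreducibility forces the central element u^7 = v^34 to one of +I, -I.
This locks tr(u) to 2*cos(pi*alpha/7), alpha in 1..6, and tr(v) to 2*cos(pi*beta/34), beta in 1..33, on each component of irreducible characters.
u^7 = (-1)^alpha I and v^34 = (-1)^beta I must agree, so alpha and beta have equal parity.
Counting: 3 odd alphas x 17 odd betas + 3 even alphas x 16 even betas = 51 + 48 = 99.
components with irreducible characters: 99; plus the single component of reducible (abelian) characters: total 100.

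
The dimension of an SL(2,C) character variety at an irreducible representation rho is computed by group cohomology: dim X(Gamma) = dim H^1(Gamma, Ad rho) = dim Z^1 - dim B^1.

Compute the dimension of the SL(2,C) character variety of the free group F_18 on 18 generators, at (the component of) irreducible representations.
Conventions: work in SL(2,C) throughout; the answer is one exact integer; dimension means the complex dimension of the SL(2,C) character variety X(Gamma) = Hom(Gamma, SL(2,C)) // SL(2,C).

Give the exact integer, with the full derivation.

51

Gamma = F_18 has 18 generators and no relators.
Z^1(Gamma, Ad rho) = (sl_2)^18: a cocycle is a free choice of one sl_2 vector per generator, so dim Z^1 = 3*18 = 54.
Irreducibility makes the coboundary map sl_2 -> Z^1 injective (trivial centralizer), so dim B^1 = 3.
dim X = dim H^1 = dim Z^1 - dim B^1 = 54 - 3 = 51.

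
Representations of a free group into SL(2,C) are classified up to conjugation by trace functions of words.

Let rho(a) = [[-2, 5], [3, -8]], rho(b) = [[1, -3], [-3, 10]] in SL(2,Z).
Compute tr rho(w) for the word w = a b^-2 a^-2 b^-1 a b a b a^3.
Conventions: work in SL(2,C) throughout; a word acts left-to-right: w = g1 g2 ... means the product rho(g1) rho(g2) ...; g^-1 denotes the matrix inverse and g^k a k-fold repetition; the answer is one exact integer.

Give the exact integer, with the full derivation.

248102657474

rho(a) = [[-2, 5], [3, -8]]
... * rho(b^-1) = [[10, 3], [3, 1]]  ->  [[-5, -1], [6, 1]]
... * rho(b^-1) = [[10, 3], [3, 1]]  ->  [[-53, -16], [63, 19]]
... * rho(a^-1) = [[-8, -5], [-3, -2]]  ->  [[472, 297], [-561, -353]]
... * rho(a^-1) = [[-8, -5], [-3, -2]]  ->  [[-4667, -2954], [5547, 3511]]
... * rho(b^-1) = [[10, 3], [3, 1]]  ->  [[-55532, -16955], [66003, 20152]]
... * rho(a) = [[-2, 5], [3, -8]]  ->  [[60199, -142020], [-71550, 168799]]
... * rho(b) = [[1, -3], [-3, 10]]  ->  [[486259, -1600797], [-577947, 1902640]]
... * rho(a) = [[-2, 5], [3, -8]]  ->  [[-5774909, 15237671], [6863814, -18110855]]
... * rho(b) = [[1, -3], [-3, 10]]  ->  [[-51487922, 169701437], [61196379, -201699992]]
... * rho(a) = [[-2, 5], [3, -8]]  ->  [[612080155, -1615051106], [-727492734, 1919581831]]
... * rho(a) = [[-2, 5], [3, -8]]  ->  [[-6069313628, 15980809623], [7213730961, -18994118318]]
... * rho(a) = [[-2, 5], [3, -8]]  ->  [[60081056125, -158193045124], [-71409816876, 188021601349]]
tr = 60081056125 + 188021601349 = 248102657474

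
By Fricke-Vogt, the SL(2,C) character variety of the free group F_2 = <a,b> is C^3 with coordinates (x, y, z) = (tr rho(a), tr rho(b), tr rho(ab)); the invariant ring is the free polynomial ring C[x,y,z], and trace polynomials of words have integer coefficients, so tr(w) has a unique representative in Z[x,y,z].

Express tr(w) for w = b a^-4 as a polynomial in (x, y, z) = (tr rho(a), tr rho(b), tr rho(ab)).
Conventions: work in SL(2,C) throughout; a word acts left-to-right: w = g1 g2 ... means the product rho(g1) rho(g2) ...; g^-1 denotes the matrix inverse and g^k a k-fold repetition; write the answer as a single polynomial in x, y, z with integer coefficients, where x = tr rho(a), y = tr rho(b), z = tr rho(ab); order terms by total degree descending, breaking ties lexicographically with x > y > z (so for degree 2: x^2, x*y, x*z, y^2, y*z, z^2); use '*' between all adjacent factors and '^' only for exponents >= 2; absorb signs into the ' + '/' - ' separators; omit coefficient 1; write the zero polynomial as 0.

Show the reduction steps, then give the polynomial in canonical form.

x^4*y - x^3*z - 3*x^2*y + 2*x*z + y

tr(b a^-1) = tr(b) * tr(a) - tr(b a)   [inverse elimination on a] = x*y - z
tr(a^-2 b) = tr(b a^-1) * tr(a) - tr(b)   [inverse elimination on a] = x^2*y - x*z - y
tr(a^-2 b a^-1) = tr(a^-2 b) * tr(a) - tr(a^-2 b a)   [inverse elimination on a] = x^3*y - x^2*z - 2*x*y + z
tr(b a^-4) = tr(a^-2 b a^-1) * tr(a) - tr(a^-2 b)   [inverse elimination on a] = x^4*y - x^3*z - 3*x^2*y + 2*x*z + y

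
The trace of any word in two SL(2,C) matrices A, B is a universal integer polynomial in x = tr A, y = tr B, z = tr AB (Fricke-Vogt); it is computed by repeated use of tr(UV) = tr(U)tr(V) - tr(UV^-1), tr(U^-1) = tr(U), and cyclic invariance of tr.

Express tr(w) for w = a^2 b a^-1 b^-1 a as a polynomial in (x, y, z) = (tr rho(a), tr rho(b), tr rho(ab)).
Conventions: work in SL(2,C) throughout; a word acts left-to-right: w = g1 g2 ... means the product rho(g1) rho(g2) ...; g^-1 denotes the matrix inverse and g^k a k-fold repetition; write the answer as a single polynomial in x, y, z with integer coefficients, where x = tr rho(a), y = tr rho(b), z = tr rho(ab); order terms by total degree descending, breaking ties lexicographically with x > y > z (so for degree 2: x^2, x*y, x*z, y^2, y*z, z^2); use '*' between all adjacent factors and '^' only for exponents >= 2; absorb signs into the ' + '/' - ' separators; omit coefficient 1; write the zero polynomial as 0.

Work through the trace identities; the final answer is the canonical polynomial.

-x^3*y*z + x^4 + x^2*y^2 + x^2*z^2 + x*y*z - 4*x^2 - y^2 - z^2 + 2

trace(a^2) = trace(a)*trace(a) - trace(1)  (reduce the a square) = x^2 - 2
trace(a^3) = trace(a)*trace(a^2) - trace(a)  (reduce the a square) = x^3 - 3*x
trace(a b a) = trace(a)*trace(b a) - trace(b)  (reduce the a square) = x*z - y
trace(a^2 b a) = trace(a)*trace(a b a) - trace(a b)  (reduce the a square) = x^2*z - x*y - z
trace(a^3 b a) = trace(a)*trace(a^2 b a) - trace(a^2 b)  (reduce the a square) = x^3*z - x^2*y - 2*x*z + y
next, trace(b a b a) = trace(a b)*trace(a b) - trace(1)  (split on a) = z^2 - 2
trace(b a b) = trace(b)*trace(a b) - trace(a)  (reduce the b square) = y*z - x
trace(b a b a^2) = trace(a)*trace(b a b a) - trace(b a b)  (reduce the a square) = x*z^2 - y*z - x
trace(a^3 b a b) = trace(a)*trace(b a b a^2) - trace(b a b a)  (reduce the a square) = x^2*z^2 - x*y*z - x^2 - z^2 + 2
trace(b^-1 a^3 b a) = trace(a^3 b a)*trace(b) - trace(a^3 b a b)  (eliminate b^-1) = x^3*y*z - x^2*y^2 - x^2*z^2 - x*y*z + x^2 + y^2 + z^2 - 2
and trace(a^2 b a^-1 b^-1 a) = trace(b^-1 a^3 b)*trace(a) - trace(b^-1 a^3 b a)  (eliminate a^-1) = -x^3*y*z + x^4 + x^2*y^2 + x^2*z^2 + x*y*z - 4*x^2 - y^2 - z^2 + 2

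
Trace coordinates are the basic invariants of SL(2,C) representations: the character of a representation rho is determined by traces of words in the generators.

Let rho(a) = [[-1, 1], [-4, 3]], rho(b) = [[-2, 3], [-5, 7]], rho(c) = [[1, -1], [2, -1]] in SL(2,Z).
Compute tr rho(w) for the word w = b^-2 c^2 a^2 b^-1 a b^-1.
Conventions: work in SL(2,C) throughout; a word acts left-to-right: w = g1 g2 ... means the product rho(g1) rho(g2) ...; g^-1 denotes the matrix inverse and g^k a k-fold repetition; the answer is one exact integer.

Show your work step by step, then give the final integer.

rho(b^-1) = [[7, -3], [5, -2]]
... * rho(b^-1) = [[7, -3], [5, -2]]  ->  [[34, -15], [25, -11]]
... * rho(c) = [[1, -1], [2, -1]]  ->  [[4, -19], [3, -14]]
... * rho(c) = [[1, -1], [2, -1]]  ->  [[-34, 15], [-25, 11]]
... * rho(a) = [[-1, 1], [-4, 3]]  ->  [[-26, 11], [-19, 8]]
... * rho(a) = [[-1, 1], [-4, 3]]  ->  [[-18, 7], [-13, 5]]
... * rho(b^-1) = [[7, -3], [5, -2]]  ->  [[-91, 40], [-66, 29]]
... * rho(a) = [[-1, 1], [-4, 3]]  ->  [[-69, 29], [-50, 21]]
... * rho(b^-1) = [[7, -3], [5, -2]]  ->  [[-338, 149], [-245, 108]]
tr = -338 + 108 = -230

-230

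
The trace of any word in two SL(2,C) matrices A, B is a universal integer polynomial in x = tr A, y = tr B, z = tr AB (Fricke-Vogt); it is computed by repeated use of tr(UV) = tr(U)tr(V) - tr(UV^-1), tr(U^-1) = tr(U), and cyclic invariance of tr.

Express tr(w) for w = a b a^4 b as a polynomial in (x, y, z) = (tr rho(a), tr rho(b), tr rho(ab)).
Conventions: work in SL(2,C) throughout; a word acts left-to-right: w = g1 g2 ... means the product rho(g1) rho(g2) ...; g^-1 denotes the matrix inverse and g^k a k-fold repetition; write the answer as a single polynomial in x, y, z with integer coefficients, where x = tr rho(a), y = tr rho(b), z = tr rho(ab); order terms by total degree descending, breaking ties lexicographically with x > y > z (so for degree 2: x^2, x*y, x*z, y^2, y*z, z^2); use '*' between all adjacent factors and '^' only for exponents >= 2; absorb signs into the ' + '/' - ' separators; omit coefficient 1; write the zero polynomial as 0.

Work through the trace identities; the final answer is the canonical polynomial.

tr(b a b a) = tr(b a) * tr(b a) - tr(1)   [split at a repeated b] = z^2 - 2
tr(b a b) = tr(b) * tr(a b) - tr(a)   [square of b] = y*z - x
tr(a b a b a) = tr(a) * tr(b a b a) - tr(b a b)   [square of a] = x*z^2 - y*z - x
tr(a^2 b a b a) = tr(a) * tr(a b a b a) - tr(a b a b)   [square of a] = x^2*z^2 - x*y*z - x^2 - z^2 + 2
tr(a b a^4 b) = tr(a) * tr(a^2 b a b a) - tr(a^2 b a b)   [square of a] = x^3*z^2 - x^2*y*z - x^3 - 2*x*z^2 + y*z + 3*x

x^3*z^2 - x^2*y*z - x^3 - 2*x*z^2 + y*z + 3*x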